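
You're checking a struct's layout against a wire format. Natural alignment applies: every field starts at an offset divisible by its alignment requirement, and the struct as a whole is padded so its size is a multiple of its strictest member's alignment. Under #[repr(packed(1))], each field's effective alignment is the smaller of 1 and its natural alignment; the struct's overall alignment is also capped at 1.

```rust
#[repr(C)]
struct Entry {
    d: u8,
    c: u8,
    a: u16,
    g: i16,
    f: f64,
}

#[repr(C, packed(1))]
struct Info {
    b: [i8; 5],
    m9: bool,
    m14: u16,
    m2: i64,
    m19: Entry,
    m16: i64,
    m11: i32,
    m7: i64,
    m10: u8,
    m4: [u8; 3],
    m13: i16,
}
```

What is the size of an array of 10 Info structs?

580

Entry: d at 0 (size 1, align 1) → ends 1; c at 1 (size 1, align 1) → ends 2; a at 2 (size 2, align 2) → ends 4; g at 4 (size 2, align 2) → ends 6; pad 2 to align 8 for f; f at 8 (size 8, align 8) → ends 16; total 16 bytes, alignment 8
b at 0 (size 5, align 1) → ends 5
m9 at 5 (size 1, align 1) → ends 6
m14 at 6 (size 2, align 1) → ends 8
m2 at 8 (size 8, align 1) → ends 16
m19 at 16 (size 16, align 1) → ends 32
m16 at 32 (size 8, align 1) → ends 40
m11 at 40 (size 4, align 1) → ends 44
m7 at 44 (size 8, align 1) → ends 52
m10 at 52 (size 1, align 1) → ends 53
m4 at 53 (size 3, align 1) → ends 56
m13 at 56 (size 2, align 1) → ends 58
total 58 bytes, alignment 1
array of 10: 10 × 58 = 580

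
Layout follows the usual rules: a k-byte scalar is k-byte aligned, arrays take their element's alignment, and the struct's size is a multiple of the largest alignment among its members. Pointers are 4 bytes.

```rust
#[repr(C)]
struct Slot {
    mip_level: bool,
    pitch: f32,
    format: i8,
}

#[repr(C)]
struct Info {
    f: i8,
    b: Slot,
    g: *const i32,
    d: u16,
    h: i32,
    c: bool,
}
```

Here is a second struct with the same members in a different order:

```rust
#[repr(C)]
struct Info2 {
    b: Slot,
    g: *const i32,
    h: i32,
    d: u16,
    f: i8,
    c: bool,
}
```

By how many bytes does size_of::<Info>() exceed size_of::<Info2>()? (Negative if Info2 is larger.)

Slot: @0: mip_level [1B, align 1] → 1; +3 pad (align 4); @4: pitch [4B, align 4] → 8; @8: format [1B, align 1] → 9; +3 tail pad (align 4); size 12, align 4
@0: f [1B, align 1] → 1
+3 pad (align 4)
@4: b [12B, align 4] → 16
@16: g [4B, align 4] → 20
@20: d [2B, align 2] → 22
+2 pad (align 4)
@24: h [4B, align 4] → 28
@28: c [1B, align 1] → 29
+3 tail pad (align 4)
size 32, align 4
— Info2 —
@0: b [12B, align 4] → 12
@12: g [4B, align 4] → 16
@16: h [4B, align 4] → 20
@20: d [2B, align 2] → 22
@22: f [1B, align 1] → 23
@23: c [1B, align 1] → 24
size 24, align 4
32 − 24 = 8

8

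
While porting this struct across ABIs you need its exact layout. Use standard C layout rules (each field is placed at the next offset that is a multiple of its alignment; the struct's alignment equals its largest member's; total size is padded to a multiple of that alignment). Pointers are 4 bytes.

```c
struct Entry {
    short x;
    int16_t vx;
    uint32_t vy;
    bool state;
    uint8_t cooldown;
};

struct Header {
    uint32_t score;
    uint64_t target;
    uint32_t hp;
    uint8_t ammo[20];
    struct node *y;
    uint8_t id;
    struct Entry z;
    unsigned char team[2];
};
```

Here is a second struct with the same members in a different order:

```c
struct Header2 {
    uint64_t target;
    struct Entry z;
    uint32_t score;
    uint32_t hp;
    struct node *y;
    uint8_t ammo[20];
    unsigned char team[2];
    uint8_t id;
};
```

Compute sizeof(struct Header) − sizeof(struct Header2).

Entry: @0: x [2B, align 2] → 2; @2: vx [2B, align 2] → 4; @4: vy [4B, align 4] → 8; @8: state [1B, align 1] → 9; @9: cooldown [1B, align 1] → 10; +2 tail pad (align 4); size 12, align 4
@0: score [4B, align 4] → 4
+4 pad (align 8)
@8: target [8B, align 8] → 16
@16: hp [4B, align 4] → 20
@20: ammo [20B, align 1] → 40
@40: y [4B, align 4] → 44
@44: id [1B, align 1] → 45
+3 pad (align 4)
@48: z [12B, align 4] → 60
@60: team [2B, align 1] → 62
+2 tail pad (align 8)
size 64, align 8
— Header2 —
@0: target [8B, align 8] → 8
@8: z [12B, align 4] → 20
@20: score [4B, align 4] → 24
@24: hp [4B, align 4] → 28
@28: y [4B, align 4] → 32
@32: ammo [20B, align 1] → 52
@52: team [2B, align 1] → 54
@54: id [1B, align 1] → 55
+1 tail pad (align 8)
size 56, align 8
64 − 56 = 8

8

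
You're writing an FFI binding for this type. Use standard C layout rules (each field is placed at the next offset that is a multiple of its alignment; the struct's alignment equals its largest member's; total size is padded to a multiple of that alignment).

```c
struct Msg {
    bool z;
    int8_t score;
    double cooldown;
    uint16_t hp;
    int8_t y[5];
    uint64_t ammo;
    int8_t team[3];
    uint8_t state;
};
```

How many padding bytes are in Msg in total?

0..1  z  (1B, 1-aligned)
1..2  score  (1B, 1-aligned)
2..8  -- padding (6B)
8..16  cooldown  (8B, 8-aligned)
16..18  hp  (2B, 2-aligned)
18..23  y  (5B, 1-aligned)
23..24  -- padding (1B)
24..32  ammo  (8B, 8-aligned)
32..35  team  (3B, 1-aligned)
35..36  state  (1B, 1-aligned)
36..40  -- tail padding (4B)
sizeof = 40, alignof = 8
data bytes 29, size 40 → padding 11

11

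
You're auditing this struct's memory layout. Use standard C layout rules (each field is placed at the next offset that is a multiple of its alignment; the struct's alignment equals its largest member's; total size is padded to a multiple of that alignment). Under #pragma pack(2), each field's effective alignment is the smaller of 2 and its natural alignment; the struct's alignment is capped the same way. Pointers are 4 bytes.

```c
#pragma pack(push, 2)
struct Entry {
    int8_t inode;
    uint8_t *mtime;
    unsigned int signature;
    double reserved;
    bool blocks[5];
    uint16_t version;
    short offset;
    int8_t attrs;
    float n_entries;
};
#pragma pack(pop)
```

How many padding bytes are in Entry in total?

0..1  inode  (1B, 1-aligned)
1..2  -- padding (1B)
2..6  mtime  (4B, 2-aligned)
6..10  signature  (4B, 2-aligned)
10..18  reserved  (8B, 2-aligned)
18..23  blocks  (5B, 1-aligned)
23..24  -- padding (1B)
24..26  version  (2B, 2-aligned)
26..28  offset  (2B, 2-aligned)
28..29  attrs  (1B, 1-aligned)
29..30  -- padding (1B)
30..34  n_entries  (4B, 2-aligned)
sizeof = 34, alignof = 2
data bytes 31, size 34 → padding 3

3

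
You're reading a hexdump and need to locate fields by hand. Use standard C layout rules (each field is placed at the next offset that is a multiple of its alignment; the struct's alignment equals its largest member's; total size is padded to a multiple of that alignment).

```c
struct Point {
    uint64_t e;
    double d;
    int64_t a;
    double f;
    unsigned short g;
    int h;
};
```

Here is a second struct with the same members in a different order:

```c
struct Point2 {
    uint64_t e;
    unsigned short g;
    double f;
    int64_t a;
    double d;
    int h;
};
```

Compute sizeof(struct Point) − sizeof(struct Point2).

e at 0 (size 8, align 8) → ends 8
d at 8 (size 8, align 8) → ends 16
a at 16 (size 8, align 8) → ends 24
f at 24 (size 8, align 8) → ends 32
g at 32 (size 2, align 2) → ends 34
pad 2 to align 4 for h
h at 36 (size 4, align 4) → ends 40
total 40 bytes, alignment 8
— Point2 —
e at 0 (size 8, align 8) → ends 8
g at 8 (size 2, align 2) → ends 10
pad 6 to align 8 for f
f at 16 (size 8, align 8) → ends 24
a at 24 (size 8, align 8) → ends 32
d at 32 (size 8, align 8) → ends 40
h at 40 (size 4, align 4) → ends 44
tail pad 4 to reach multiple of 8
total 48 bytes, alignment 8
40 − 48 = -8

-8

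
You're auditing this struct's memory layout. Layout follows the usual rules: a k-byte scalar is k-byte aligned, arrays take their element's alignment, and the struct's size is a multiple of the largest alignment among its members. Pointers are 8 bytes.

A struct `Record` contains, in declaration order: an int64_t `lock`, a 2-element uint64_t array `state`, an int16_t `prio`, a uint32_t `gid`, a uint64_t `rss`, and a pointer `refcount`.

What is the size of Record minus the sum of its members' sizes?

2

0..8  lock  (8B, 8-aligned)
8..24  state  (16B, 8-aligned)
24..26  prio  (2B, 2-aligned)
26..28  -- padding (2B)
28..32  gid  (4B, 4-aligned)
32..40  rss  (8B, 8-aligned)
40..48  refcount  (8B, 8-aligned)
sizeof = 48, alignof = 8
data bytes 46, size 48 → padding 2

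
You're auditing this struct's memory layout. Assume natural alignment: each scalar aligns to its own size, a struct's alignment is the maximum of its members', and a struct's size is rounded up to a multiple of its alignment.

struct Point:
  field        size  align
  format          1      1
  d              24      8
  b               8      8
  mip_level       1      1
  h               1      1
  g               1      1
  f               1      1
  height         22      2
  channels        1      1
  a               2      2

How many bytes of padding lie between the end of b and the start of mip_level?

@0: format [1B, align 1] → 1
+7 pad (align 8)
@8: d [24B, align 8] → 32
@32: b [8B, align 8] → 40
@40: mip_level [1B, align 1] → 41

0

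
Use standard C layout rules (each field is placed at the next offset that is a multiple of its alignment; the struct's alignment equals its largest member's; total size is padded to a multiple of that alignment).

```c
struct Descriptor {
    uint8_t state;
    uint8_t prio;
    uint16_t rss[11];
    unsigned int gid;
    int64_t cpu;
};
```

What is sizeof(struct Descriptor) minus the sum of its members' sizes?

@0: state [1B, align 1] → 1
@1: prio [1B, align 1] → 2
@2: rss [22B, align 2] → 24
@24: gid [4B, align 4] → 28
+4 pad (align 8)
@32: cpu [8B, align 8] → 40
size 40, align 8
data bytes 36, size 40 → padding 4

4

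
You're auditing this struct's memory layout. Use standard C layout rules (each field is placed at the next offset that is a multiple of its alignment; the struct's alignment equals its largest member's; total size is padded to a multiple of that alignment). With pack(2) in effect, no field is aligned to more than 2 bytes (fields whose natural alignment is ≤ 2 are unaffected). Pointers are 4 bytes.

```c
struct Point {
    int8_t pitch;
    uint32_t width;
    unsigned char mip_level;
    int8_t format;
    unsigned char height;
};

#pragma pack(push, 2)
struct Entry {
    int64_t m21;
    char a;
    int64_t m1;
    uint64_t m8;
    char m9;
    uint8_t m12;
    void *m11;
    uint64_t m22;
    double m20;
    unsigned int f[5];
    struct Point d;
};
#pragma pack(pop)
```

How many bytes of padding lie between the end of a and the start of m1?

Point: @0: pitch [1B, align 1] → 1; +3 pad (align 4); @4: width [4B, align 4] → 8; @8: mip_level [1B, align 1] → 9; @9: format [1B, align 1] → 10; @10: height [1B, align 1] → 11; +1 tail pad (align 4); size 12, align 4
@0: m21 [8B, align 2] → 8
@8: a [1B, align 1] → 9
+1 pad (align 2)
@10: m1 [8B, align 2] → 18

1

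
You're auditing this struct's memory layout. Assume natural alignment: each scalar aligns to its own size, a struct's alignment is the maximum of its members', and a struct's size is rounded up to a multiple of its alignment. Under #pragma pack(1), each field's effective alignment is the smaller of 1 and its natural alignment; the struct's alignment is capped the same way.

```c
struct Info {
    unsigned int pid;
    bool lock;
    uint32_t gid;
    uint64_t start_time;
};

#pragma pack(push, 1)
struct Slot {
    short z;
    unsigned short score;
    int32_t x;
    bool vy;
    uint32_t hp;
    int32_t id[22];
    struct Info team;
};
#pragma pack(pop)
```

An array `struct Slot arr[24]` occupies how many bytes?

3000

Info: pid at 0 (size 4, align 4) → ends 4; lock at 4 (size 1, align 1) → ends 5; pad 3 to align 4 for gid; gid at 8 (size 4, align 4) → ends 12; pad 4 to align 8 for start_time; start_time at 16 (size 8, align 8) → ends 24; total 24 bytes, alignment 8
z at 0 (size 2, align 1) → ends 2
score at 2 (size 2, align 1) → ends 4
x at 4 (size 4, align 1) → ends 8
vy at 8 (size 1, align 1) → ends 9
hp at 9 (size 4, align 1) → ends 13
id at 13 (size 88, align 1) → ends 101
team at 101 (size 24, align 1) → ends 125
total 125 bytes, alignment 1
array of 24: 24 × 125 = 3000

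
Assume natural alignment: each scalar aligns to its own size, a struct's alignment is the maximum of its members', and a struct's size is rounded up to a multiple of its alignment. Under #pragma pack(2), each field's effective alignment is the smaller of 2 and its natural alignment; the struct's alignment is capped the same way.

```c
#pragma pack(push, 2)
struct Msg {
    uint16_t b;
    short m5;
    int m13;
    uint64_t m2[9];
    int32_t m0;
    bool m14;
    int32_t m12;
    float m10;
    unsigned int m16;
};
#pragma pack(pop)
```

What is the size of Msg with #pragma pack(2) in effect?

98

b at 0 (size 2, align 2) → ends 2
m5 at 2 (size 2, align 2) → ends 4
m13 at 4 (size 4, align 2) → ends 8
m2 at 8 (size 72, align 2) → ends 80
m0 at 80 (size 4, align 2) → ends 84
m14 at 84 (size 1, align 1) → ends 85
pad 1 to align 2 for m12
m12 at 86 (size 4, align 2) → ends 90
m10 at 90 (size 4, align 2) → ends 94
m16 at 94 (size 4, align 2) → ends 98
total 98 bytes, alignment 2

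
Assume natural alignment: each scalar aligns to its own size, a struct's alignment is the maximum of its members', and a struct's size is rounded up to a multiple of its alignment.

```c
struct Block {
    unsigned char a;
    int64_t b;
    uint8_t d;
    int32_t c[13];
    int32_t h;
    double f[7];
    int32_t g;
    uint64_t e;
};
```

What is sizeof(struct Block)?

@0: a [1B, align 1] → 1
+7 pad (align 8)
@8: b [8B, align 8] → 16
@16: d [1B, align 1] → 17
+3 pad (align 4)
@20: c [52B, align 4] → 72
@72: h [4B, align 4] → 76
+4 pad (align 8)
@80: f [56B, align 8] → 136
@136: g [4B, align 4] → 140
+4 pad (align 8)
@144: e [8B, align 8] → 152
size 152, align 8

152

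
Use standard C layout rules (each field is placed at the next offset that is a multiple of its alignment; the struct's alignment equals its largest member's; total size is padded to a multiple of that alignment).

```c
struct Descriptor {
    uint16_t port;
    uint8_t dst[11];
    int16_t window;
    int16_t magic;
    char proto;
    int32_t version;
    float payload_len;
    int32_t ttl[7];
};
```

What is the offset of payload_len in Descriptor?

0..2  port  (2B, 2-aligned)
2..13  dst  (11B, 1-aligned)
13..14  -- padding (1B)
14..16  window  (2B, 2-aligned)
16..18  magic  (2B, 2-aligned)
18..19  proto  (1B, 1-aligned)
19..20  -- padding (1B)
20..24  version  (4B, 4-aligned)
24..28  payload_len  (4B, 4-aligned)

24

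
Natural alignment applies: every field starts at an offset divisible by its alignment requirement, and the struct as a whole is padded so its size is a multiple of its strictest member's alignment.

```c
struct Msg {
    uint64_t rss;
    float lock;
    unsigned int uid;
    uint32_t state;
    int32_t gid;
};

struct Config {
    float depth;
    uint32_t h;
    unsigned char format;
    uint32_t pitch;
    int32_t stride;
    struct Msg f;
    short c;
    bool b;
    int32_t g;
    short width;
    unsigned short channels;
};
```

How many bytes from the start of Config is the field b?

Msg: @0: rss [8B, align 8] → 8; @8: lock [4B, align 4] → 12; @12: uid [4B, align 4] → 16; @16: state [4B, align 4] → 20; @20: gid [4B, align 4] → 24; size 24, align 8
@0: depth [4B, align 4] → 4
@4: h [4B, align 4] → 8
@8: format [1B, align 1] → 9
+3 pad (align 4)
@12: pitch [4B, align 4] → 16
@16: stride [4B, align 4] → 20
+4 pad (align 8)
@24: f [24B, align 8] → 48
@48: c [2B, align 2] → 50
@50: b [1B, align 1] → 51

50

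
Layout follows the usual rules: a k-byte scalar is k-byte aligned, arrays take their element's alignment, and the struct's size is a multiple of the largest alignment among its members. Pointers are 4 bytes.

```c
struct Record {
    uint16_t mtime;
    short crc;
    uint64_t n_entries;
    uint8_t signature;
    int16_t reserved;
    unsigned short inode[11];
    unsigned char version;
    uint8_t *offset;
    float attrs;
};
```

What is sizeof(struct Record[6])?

336

0..2  mtime  (2B, 2-aligned)
2..4  crc  (2B, 2-aligned)
4..8  -- padding (4B)
8..16  n_entries  (8B, 8-aligned)
16..17  signature  (1B, 1-aligned)
17..18  -- padding (1B)
18..20  reserved  (2B, 2-aligned)
20..42  inode  (22B, 2-aligned)
42..43  version  (1B, 1-aligned)
43..44  -- padding (1B)
44..48  offset  (4B, 4-aligned)
48..52  attrs  (4B, 4-aligned)
52..56  -- tail padding (4B)
sizeof = 56, alignof = 8
array of 6: 6 × 56 = 336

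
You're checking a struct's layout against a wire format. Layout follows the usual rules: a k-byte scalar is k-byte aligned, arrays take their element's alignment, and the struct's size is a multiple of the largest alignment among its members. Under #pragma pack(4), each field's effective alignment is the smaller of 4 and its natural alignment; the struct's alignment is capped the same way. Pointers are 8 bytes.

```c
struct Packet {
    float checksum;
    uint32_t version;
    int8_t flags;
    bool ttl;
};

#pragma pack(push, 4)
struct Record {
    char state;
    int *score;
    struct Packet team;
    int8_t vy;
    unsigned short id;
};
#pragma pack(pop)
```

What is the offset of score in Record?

Packet: @0: checksum [4B, align 4] → 4; @4: version [4B, align 4] → 8; @8: flags [1B, align 1] → 9; @9: ttl [1B, align 1] → 10; +2 tail pad (align 4); size 12, align 4
@0: state [1B, align 1] → 1
+3 pad (align 4)
@4: score [8B, align 4] → 12

4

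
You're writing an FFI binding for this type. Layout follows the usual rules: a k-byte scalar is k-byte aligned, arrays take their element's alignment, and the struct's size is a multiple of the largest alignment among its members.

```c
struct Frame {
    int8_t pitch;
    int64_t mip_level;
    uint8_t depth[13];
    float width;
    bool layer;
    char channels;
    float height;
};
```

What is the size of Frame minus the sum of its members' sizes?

0..1  pitch  (1B, 1-aligned)
1..8  -- padding (7B)
8..16  mip_level  (8B, 8-aligned)
16..29  depth  (13B, 1-aligned)
29..32  -- padding (3B)
32..36  width  (4B, 4-aligned)
36..37  layer  (1B, 1-aligned)
37..38  channels  (1B, 1-aligned)
38..40  -- padding (2B)
40..44  height  (4B, 4-aligned)
44..48  -- tail padding (4B)
sizeof = 48, alignof = 8
data bytes 32, size 48 → padding 16

16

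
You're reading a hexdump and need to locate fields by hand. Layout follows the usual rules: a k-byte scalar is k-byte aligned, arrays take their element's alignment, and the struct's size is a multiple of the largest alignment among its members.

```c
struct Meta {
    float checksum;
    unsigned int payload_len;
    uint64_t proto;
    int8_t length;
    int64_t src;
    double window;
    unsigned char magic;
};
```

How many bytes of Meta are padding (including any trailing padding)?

14

0..4  checksum  (4B, 4-aligned)
4..8  payload_len  (4B, 4-aligned)
8..16  proto  (8B, 8-aligned)
16..17  length  (1B, 1-aligned)
17..24  -- padding (7B)
24..32  src  (8B, 8-aligned)
32..40  window  (8B, 8-aligned)
40..41  magic  (1B, 1-aligned)
41..48  -- tail padding (7B)
sizeof = 48, alignof = 8
data bytes 34, size 48 → padding 14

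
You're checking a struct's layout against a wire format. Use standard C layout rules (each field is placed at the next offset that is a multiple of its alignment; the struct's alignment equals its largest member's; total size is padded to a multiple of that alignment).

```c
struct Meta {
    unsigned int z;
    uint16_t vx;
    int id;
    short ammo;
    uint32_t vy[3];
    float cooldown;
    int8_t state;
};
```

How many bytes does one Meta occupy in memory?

36

0..4  z  (4B, 4-aligned)
4..6  vx  (2B, 2-aligned)
6..8  -- padding (2B)
8..12  id  (4B, 4-aligned)
12..14  ammo  (2B, 2-aligned)
14..16  -- padding (2B)
16..28  vy  (12B, 4-aligned)
28..32  cooldown  (4B, 4-aligned)
32..33  state  (1B, 1-aligned)
33..36  -- tail padding (3B)
sizeof = 36, alignof = 4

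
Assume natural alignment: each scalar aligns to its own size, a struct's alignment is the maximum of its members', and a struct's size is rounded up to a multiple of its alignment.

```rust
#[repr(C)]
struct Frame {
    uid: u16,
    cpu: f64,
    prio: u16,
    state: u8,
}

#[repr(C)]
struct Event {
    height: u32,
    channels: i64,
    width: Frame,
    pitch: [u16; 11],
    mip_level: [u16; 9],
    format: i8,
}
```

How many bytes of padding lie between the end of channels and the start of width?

Frame: 0..2  uid  (2B, 2-aligned); 2..8  -- padding (6B); 8..16  cpu  (8B, 8-aligned); 16..18  prio  (2B, 2-aligned); 18..19  state  (1B, 1-aligned); 19..24  -- tail padding (5B); sizeof = 24, alignof = 8
0..4  height  (4B, 4-aligned)
4..8  -- padding (4B)
8..16  channels  (8B, 8-aligned)
16..40  width  (24B, 8-aligned)

0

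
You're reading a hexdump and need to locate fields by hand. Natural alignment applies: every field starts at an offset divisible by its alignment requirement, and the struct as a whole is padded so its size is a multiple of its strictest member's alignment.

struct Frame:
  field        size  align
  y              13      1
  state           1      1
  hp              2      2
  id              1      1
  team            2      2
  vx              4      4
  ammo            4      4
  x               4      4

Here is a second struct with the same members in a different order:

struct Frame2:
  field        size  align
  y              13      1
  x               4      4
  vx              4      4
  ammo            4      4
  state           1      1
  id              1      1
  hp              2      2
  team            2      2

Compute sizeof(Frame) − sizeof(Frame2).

-4

y at 0 (size 13, align 1) → ends 13
state at 13 (size 1, align 1) → ends 14
hp at 14 (size 2, align 2) → ends 16
id at 16 (size 1, align 1) → ends 17
pad 1 to align 2 for team
team at 18 (size 2, align 2) → ends 20
vx at 20 (size 4, align 4) → ends 24
ammo at 24 (size 4, align 4) → ends 28
x at 28 (size 4, align 4) → ends 32
total 32 bytes, alignment 4
— Frame2 —
y at 0 (size 13, align 1) → ends 13
pad 3 to align 4 for x
x at 16 (size 4, align 4) → ends 20
vx at 20 (size 4, align 4) → ends 24
ammo at 24 (size 4, align 4) → ends 28
state at 28 (size 1, align 1) → ends 29
id at 29 (size 1, align 1) → ends 30
hp at 30 (size 2, align 2) → ends 32
team at 32 (size 2, align 2) → ends 34
tail pad 2 to reach multiple of 4
total 36 bytes, alignment 4
32 − 36 = -4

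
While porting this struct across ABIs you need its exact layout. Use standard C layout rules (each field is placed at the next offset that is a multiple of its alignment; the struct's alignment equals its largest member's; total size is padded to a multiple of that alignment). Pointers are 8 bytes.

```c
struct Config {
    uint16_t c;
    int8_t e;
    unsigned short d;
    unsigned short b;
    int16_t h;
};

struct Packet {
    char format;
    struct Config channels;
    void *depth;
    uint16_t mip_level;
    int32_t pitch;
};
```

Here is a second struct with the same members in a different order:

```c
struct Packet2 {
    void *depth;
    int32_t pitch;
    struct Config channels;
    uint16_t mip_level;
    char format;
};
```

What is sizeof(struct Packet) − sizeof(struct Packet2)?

0

Config: 0..2  c  (2B, 2-aligned); 2..3  e  (1B, 1-aligned); 3..4  -- padding (1B); 4..6  d  (2B, 2-aligned); 6..8  b  (2B, 2-aligned); 8..10  h  (2B, 2-aligned); sizeof = 10, alignof = 2
0..1  format  (1B, 1-aligned)
1..2  -- padding (1B)
2..12  channels  (10B, 2-aligned)
12..16  -- padding (4B)
16..24  depth  (8B, 8-aligned)
24..26  mip_level  (2B, 2-aligned)
26..28  -- padding (2B)
28..32  pitch  (4B, 4-aligned)
sizeof = 32, alignof = 8
— Packet2 —
0..8  depth  (8B, 8-aligned)
8..12  pitch  (4B, 4-aligned)
12..22  channels  (10B, 2-aligned)
22..24  mip_level  (2B, 2-aligned)
24..25  format  (1B, 1-aligned)
25..32  -- tail padding (7B)
sizeof = 32, alignof = 8
32 − 32 = 0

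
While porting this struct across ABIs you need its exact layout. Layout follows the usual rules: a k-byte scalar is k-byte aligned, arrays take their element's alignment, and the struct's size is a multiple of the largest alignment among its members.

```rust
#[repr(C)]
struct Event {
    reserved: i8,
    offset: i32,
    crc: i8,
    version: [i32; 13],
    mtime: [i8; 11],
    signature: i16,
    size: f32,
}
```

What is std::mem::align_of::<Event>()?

member alignments: reserved=1, offset=4, crc=1, version=4, mtime=1, signature=2, size=4
max = 4

4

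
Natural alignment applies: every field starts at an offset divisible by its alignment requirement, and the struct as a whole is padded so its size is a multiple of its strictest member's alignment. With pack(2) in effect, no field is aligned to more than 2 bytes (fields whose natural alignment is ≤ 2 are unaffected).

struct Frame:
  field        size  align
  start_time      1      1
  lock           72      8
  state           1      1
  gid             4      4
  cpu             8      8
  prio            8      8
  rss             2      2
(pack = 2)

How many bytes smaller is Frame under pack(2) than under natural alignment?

natural layout:
  @0: start_time [1B, align 1] → 1
  +7 pad (align 8)
  @8: lock [72B, align 8] → 80
  @80: state [1B, align 1] → 81
  +3 pad (align 4)
  @84: gid [4B, align 4] → 88
  @88: cpu [8B, align 8] → 96
  @96: prio [8B, align 8] → 104
  @104: rss [2B, align 2] → 106
  +6 tail pad (align 8)
  size 112, align 8
packed(2) layout:
  @0: start_time [1B, align 1] → 1
  +1 pad (align 2)
  @2: lock [72B, align 2] → 74
  @74: state [1B, align 1] → 75
  +1 pad (align 2)
  @76: gid [4B, align 2] → 80
  @80: cpu [8B, align 2] → 88
  @88: prio [8B, align 2] → 96
  @96: rss [2B, align 2] → 98
  size 98, align 2
112 − 98 = 14

14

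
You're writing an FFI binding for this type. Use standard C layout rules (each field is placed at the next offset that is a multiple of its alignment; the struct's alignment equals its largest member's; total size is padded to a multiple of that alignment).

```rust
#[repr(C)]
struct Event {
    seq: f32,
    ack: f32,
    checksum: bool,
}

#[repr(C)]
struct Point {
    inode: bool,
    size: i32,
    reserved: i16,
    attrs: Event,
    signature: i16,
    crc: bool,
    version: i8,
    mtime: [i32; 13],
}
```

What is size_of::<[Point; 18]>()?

Event: 0..4  seq  (4B, 4-aligned); 4..8  ack  (4B, 4-aligned); 8..9  checksum  (1B, 1-aligned); 9..12  -- tail padding (3B); sizeof = 12, alignof = 4
0..1  inode  (1B, 1-aligned)
1..4  -- padding (3B)
4..8  size  (4B, 4-aligned)
8..10  reserved  (2B, 2-aligned)
10..12  -- padding (2B)
12..24  attrs  (12B, 4-aligned)
24..26  signature  (2B, 2-aligned)
26..27  crc  (1B, 1-aligned)
27..28  version  (1B, 1-aligned)
28..80  mtime  (52B, 4-aligned)
sizeof = 80, alignof = 4
array of 18: 18 × 80 = 1440

1440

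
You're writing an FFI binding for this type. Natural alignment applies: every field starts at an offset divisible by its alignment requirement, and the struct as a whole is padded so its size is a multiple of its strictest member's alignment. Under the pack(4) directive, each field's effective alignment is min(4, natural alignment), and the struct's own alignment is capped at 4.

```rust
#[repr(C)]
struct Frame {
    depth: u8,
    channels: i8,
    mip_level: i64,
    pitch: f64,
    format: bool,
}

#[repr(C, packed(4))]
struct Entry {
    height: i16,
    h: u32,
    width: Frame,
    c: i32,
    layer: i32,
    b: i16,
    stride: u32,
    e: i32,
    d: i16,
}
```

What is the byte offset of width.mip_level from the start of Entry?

Frame: @0: depth [1B, align 1] → 1; @1: channels [1B, align 1] → 2; +6 pad (align 8); @8: mip_level [8B, align 8] → 16; @16: pitch [8B, align 8] → 24; @24: format [1B, align 1] → 25; +7 tail pad (align 8); size 32, align 8
@0: height [2B, align 2] → 2
+2 pad (align 4)
@4: h [4B, align 4] → 8
@8: width [32B, align 4] → 40
within Frame: mip_level at 8
8 + 8 = 16

16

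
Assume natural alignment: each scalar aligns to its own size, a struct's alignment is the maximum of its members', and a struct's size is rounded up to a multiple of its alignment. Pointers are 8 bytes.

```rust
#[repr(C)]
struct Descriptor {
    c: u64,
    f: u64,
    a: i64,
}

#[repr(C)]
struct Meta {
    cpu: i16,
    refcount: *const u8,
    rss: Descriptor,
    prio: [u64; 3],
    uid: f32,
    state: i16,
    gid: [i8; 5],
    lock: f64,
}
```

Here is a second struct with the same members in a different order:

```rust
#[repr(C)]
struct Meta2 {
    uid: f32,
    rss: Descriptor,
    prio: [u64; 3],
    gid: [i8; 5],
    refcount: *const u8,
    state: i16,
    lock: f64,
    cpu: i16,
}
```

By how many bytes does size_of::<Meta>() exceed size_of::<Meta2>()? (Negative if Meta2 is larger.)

Descriptor: c at 0 (size 8, align 8) → ends 8; f at 8 (size 8, align 8) → ends 16; a at 16 (size 8, align 8) → ends 24; total 24 bytes, alignment 8
cpu at 0 (size 2, align 2) → ends 2
pad 6 to align 8 for refcount
refcount at 8 (size 8, align 8) → ends 16
rss at 16 (size 24, align 8) → ends 40
prio at 40 (size 24, align 8) → ends 64
uid at 64 (size 4, align 4) → ends 68
state at 68 (size 2, align 2) → ends 70
gid at 70 (size 5, align 1) → ends 75
pad 5 to align 8 for lock
lock at 80 (size 8, align 8) → ends 88
total 88 bytes, alignment 8
— Meta2 —
uid at 0 (size 4, align 4) → ends 4
pad 4 to align 8 for rss
rss at 8 (size 24, align 8) → ends 32
prio at 32 (size 24, align 8) → ends 56
gid at 56 (size 5, align 1) → ends 61
pad 3 to align 8 for refcount
refcount at 64 (size 8, align 8) → ends 72
state at 72 (size 2, align 2) → ends 74
pad 6 to align 8 for lock
lock at 80 (size 8, align 8) → ends 88
cpu at 88 (size 2, align 2) → ends 90
tail pad 6 to reach multiple of 8
total 96 bytes, alignment 8
88 − 96 = -8

-8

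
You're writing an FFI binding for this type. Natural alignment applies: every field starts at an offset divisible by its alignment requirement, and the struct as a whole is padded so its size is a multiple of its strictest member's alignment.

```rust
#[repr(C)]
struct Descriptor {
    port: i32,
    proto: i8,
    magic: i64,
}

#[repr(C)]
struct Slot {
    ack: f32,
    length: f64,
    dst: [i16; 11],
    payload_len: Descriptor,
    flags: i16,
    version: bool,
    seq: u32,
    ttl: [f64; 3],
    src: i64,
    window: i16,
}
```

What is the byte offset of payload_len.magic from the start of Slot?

Descriptor: @0: port [4B, align 4] → 4; @4: proto [1B, align 1] → 5; +3 pad (align 8); @8: magic [8B, align 8] → 16; size 16, align 8
@0: ack [4B, align 4] → 4
+4 pad (align 8)
@8: length [8B, align 8] → 16
@16: dst [22B, align 2] → 38
+2 pad (align 8)
@40: payload_len [16B, align 8] → 56
within Descriptor: magic at 8
40 + 8 = 48

48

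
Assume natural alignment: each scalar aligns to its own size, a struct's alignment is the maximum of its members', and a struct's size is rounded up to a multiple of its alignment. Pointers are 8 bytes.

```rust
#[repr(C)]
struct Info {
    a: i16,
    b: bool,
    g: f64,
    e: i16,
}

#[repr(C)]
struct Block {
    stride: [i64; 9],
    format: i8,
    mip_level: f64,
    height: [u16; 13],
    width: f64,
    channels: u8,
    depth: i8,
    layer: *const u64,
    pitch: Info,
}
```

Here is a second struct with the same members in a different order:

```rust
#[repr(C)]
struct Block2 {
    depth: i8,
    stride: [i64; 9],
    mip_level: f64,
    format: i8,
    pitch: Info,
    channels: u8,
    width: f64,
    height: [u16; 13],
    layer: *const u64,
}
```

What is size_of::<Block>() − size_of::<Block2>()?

Info: a at 0 (size 2, align 2) → ends 2; b at 2 (size 1, align 1) → ends 3; pad 5 to align 8 for g; g at 8 (size 8, align 8) → ends 16; e at 16 (size 2, align 2) → ends 18; tail pad 6 to reach multiple of 8; total 24 bytes, alignment 8
stride at 0 (size 72, align 8) → ends 72
format at 72 (size 1, align 1) → ends 73
pad 7 to align 8 for mip_level
mip_level at 80 (size 8, align 8) → ends 88
height at 88 (size 26, align 2) → ends 114
pad 6 to align 8 for width
width at 120 (size 8, align 8) → ends 128
channels at 128 (size 1, align 1) → ends 129
depth at 129 (size 1, align 1) → ends 130
pad 6 to align 8 for layer
layer at 136 (size 8, align 8) → ends 144
pitch at 144 (size 24, align 8) → ends 168
total 168 bytes, alignment 8
— Block2 —
depth at 0 (size 1, align 1) → ends 1
pad 7 to align 8 for stride
stride at 8 (size 72, align 8) → ends 80
mip_level at 80 (size 8, align 8) → ends 88
format at 88 (size 1, align 1) → ends 89
pad 7 to align 8 for pitch
pitch at 96 (size 24, align 8) → ends 120
channels at 120 (size 1, align 1) → ends 121
pad 7 to align 8 for width
width at 128 (size 8, align 8) → ends 136
height at 136 (size 26, align 2) → ends 162
pad 6 to align 8 for layer
layer at 168 (size 8, align 8) → ends 176
total 176 bytes, alignment 8
168 − 176 = -8

-8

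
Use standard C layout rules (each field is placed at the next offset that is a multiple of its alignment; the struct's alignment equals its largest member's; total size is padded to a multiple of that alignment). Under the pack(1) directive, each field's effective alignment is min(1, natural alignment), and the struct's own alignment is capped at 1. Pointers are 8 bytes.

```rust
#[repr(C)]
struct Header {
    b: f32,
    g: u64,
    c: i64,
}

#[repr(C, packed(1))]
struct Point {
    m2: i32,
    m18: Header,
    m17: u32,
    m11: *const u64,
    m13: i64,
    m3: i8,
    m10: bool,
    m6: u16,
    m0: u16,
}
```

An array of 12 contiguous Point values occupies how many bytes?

648

Header: 0..4  b  (4B, 4-aligned); 4..8  -- padding (4B); 8..16  g  (8B, 8-aligned); 16..24  c  (8B, 8-aligned); sizeof = 24, alignof = 8
0..4  m2  (4B, 1-aligned)
4..28  m18  (24B, 1-aligned)
28..32  m17  (4B, 1-aligned)
32..40  m11  (8B, 1-aligned)
40..48  m13  (8B, 1-aligned)
48..49  m3  (1B, 1-aligned)
49..50  m10  (1B, 1-aligned)
50..52  m6  (2B, 1-aligned)
52..54  m0  (2B, 1-aligned)
sizeof = 54, alignof = 1
array of 12: 12 × 54 = 648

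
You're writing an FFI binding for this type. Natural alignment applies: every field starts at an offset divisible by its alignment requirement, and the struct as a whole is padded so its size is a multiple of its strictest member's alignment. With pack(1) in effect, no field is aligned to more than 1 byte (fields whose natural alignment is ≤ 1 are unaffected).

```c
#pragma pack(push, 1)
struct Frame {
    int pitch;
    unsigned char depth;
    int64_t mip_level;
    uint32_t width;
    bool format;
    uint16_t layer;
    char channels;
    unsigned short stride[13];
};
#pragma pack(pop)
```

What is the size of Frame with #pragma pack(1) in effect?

47

@0: pitch [4B, align 1] → 4
@4: depth [1B, align 1] → 5
@5: mip_level [8B, align 1] → 13
@13: width [4B, align 1] → 17
@17: format [1B, align 1] → 18
@18: layer [2B, align 1] → 20
@20: channels [1B, align 1] → 21
@21: stride [26B, align 1] → 47
size 47, align 1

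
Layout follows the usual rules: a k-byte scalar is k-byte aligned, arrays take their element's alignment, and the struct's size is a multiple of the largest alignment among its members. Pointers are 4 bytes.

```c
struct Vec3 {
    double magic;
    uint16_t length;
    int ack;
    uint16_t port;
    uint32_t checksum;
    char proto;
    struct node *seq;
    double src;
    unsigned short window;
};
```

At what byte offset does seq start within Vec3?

28

magic at 0 (size 8, align 8) → ends 8
length at 8 (size 2, align 2) → ends 10
pad 2 to align 4 for ack
ack at 12 (size 4, align 4) → ends 16
port at 16 (size 2, align 2) → ends 18
pad 2 to align 4 for checksum
checksum at 20 (size 4, align 4) → ends 24
proto at 24 (size 1, align 1) → ends 25
pad 3 to align 4 for seq
seq at 28 (size 4, align 4) → ends 32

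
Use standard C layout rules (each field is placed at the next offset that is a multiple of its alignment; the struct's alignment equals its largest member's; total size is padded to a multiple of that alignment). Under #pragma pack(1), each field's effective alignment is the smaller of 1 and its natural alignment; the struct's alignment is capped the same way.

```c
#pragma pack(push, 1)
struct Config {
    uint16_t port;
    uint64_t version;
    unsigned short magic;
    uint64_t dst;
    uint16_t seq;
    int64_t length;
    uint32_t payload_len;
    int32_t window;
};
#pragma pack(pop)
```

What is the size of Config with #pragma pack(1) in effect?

0..2  port  (2B, 1-aligned)
2..10  version  (8B, 1-aligned)
10..12  magic  (2B, 1-aligned)
12..20  dst  (8B, 1-aligned)
20..22  seq  (2B, 1-aligned)
22..30  length  (8B, 1-aligned)
30..34  payload_len  (4B, 1-aligned)
34..38  window  (4B, 1-aligned)
sizeof = 38, alignof = 1

38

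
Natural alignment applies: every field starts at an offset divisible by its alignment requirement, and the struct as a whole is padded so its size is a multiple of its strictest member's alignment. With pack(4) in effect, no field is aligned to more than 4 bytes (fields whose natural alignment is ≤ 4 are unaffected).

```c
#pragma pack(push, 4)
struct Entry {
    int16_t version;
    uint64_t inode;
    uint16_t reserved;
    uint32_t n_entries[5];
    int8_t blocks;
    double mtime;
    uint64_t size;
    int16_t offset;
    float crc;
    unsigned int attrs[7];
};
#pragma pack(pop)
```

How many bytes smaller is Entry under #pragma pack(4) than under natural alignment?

12

natural layout:
  0..2  version  (2B, 2-aligned)
  2..8  -- padding (6B)
  8..16  inode  (8B, 8-aligned)
  16..18  reserved  (2B, 2-aligned)
  18..20  -- padding (2B)
  20..40  n_entries  (20B, 4-aligned)
  40..41  blocks  (1B, 1-aligned)
  41..48  -- padding (7B)
  48..56  mtime  (8B, 8-aligned)
  56..64  size  (8B, 8-aligned)
  64..66  offset  (2B, 2-aligned)
  66..68  -- padding (2B)
  68..72  crc  (4B, 4-aligned)
  72..100  attrs  (28B, 4-aligned)
  100..104  -- tail padding (4B)
  sizeof = 104, alignof = 8
packed(4) layout:
  0..2  version  (2B, 2-aligned)
  2..4  -- padding (2B)
  4..12  inode  (8B, 4-aligned)
  12..14  reserved  (2B, 2-aligned)
  14..16  -- padding (2B)
  16..36  n_entries  (20B, 4-aligned)
  36..37  blocks  (1B, 1-aligned)
  37..40  -- padding (3B)
  40..48  mtime  (8B, 4-aligned)
  48..56  size  (8B, 4-aligned)
  56..58  offset  (2B, 2-aligned)
  58..60  -- padding (2B)
  60..64  crc  (4B, 4-aligned)
  64..92  attrs  (28B, 4-aligned)
  sizeof = 92, alignof = 4
104 − 92 = 12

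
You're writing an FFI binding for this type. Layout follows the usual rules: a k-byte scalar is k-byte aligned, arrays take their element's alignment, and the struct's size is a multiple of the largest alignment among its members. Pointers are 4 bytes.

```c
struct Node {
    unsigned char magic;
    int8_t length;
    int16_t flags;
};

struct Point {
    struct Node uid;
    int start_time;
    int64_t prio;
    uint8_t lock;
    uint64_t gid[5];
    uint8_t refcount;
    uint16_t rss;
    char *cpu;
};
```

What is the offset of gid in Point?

24

Node: 0..1  magic  (1B, 1-aligned); 1..2  length  (1B, 1-aligned); 2..4  flags  (2B, 2-aligned); sizeof = 4, alignof = 2
0..4  uid  (4B, 2-aligned)
4..8  start_time  (4B, 4-aligned)
8..16  prio  (8B, 8-aligned)
16..17  lock  (1B, 1-aligned)
17..24  -- padding (7B)
24..64  gid  (40B, 8-aligned)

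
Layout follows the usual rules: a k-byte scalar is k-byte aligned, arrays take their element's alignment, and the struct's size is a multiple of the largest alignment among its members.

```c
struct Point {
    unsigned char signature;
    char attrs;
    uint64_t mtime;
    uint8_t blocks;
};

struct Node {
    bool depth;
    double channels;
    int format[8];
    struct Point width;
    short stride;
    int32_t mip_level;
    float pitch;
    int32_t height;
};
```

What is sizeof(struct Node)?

Point: signature at 0 (size 1, align 1) → ends 1; attrs at 1 (size 1, align 1) → ends 2; pad 6 to align 8 for mtime; mtime at 8 (size 8, align 8) → ends 16; blocks at 16 (size 1, align 1) → ends 17; tail pad 7 to reach multiple of 8; total 24 bytes, alignment 8
depth at 0 (size 1, align 1) → ends 1
pad 7 to align 8 for channels
channels at 8 (size 8, align 8) → ends 16
format at 16 (size 32, align 4) → ends 48
width at 48 (size 24, align 8) → ends 72
stride at 72 (size 2, align 2) → ends 74
pad 2 to align 4 for mip_level
mip_level at 76 (size 4, align 4) → ends 80
pitch at 80 (size 4, align 4) → ends 84
height at 84 (size 4, align 4) → ends 88
total 88 bytes, alignment 8

88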